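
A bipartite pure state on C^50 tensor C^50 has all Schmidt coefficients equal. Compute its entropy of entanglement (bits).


For a maximally entangled state in d x d:
S = log2(d) = log2(50)
= 5.6439

5.6439


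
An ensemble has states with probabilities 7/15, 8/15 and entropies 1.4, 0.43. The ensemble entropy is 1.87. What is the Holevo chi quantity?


chi = S(rho) - sum_i p_i * S(rho_i)
Weighted entropy = 7/15 * 1.4 + 8/15 * 0.43
= 0.8827
chi = 1.87 - 0.8827
= 0.9873

0.9873


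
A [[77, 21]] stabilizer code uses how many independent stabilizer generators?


For an [[n,k]] stabilizer code:
Number of stabilizer generators = n - k
= 77 - 21
= 56

56


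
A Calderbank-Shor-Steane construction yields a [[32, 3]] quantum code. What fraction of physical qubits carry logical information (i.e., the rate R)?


Code rate R = k/n
= 3/32
= 0.0938

0.0938


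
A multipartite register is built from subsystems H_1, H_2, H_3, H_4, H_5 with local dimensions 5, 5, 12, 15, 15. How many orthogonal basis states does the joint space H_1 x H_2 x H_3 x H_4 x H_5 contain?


dim(H_1 x H_2 x H_3 x H_4 x H_5) = 5 * 5 * 12 * 15 * 15
= 25 * 12 * 15 * 15
= 300 * 15 * 15
= 4500 * 15
= 67500

67500


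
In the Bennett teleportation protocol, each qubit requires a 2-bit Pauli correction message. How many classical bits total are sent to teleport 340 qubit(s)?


Quantum teleportation requires 2 classical bits per qubit teleported.
340 qubit(s) -> 2 * 340 = 680 classical bits

680


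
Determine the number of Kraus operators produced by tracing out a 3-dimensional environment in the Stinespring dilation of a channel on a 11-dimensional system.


Tracing out the environment in an orthonormal basis {|i>_E} gives Kraus operators K_i = <i|_E U |0>_E.
Number of Kraus operators = dim(H_env) = d_env
= 3

3


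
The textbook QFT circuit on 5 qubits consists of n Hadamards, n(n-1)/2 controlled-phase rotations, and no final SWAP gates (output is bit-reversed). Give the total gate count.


Hadamard gates: 5
Controlled rotations: n*(n-1)/2 = 5*4/2 = 10
SWAP gates: 0 (omitted)
Total = 5 + 10
= 15

15


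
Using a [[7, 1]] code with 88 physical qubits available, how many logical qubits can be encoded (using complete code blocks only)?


Each code block uses 7 physical qubits for 1 logical qubit(s).
Number of complete blocks = floor(88 / 7) = 12
Logical qubits = 12 * 1
= 12

12


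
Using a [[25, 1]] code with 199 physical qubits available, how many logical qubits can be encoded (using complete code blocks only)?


Each code block uses 25 physical qubits for 1 logical qubit(s).
Number of complete blocks = floor(199 / 25) = 7
Logical qubits = 7 * 1
= 7

7


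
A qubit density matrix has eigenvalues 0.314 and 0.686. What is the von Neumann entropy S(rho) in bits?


S = -p*log2(p) - (1-p)*log2(1-p)
p = 0.3140, 1-p = 0.6860
= -0.3140 * log2(0.3140) - 0.6860 * log2(0.6860)
= -(-0.5247) - (-0.3730)
= 0.8977

0.8977


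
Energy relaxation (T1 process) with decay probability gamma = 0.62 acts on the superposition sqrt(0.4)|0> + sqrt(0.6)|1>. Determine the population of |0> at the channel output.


For amplitude damping with parameter gamma on state sqrt(a)|0> + sqrt(b)|1>:
alpha^2 = 0.4, beta^2 = 0.6
P(|0>) = alpha^2 + gamma * beta^2
= 0.4 + 0.62 * 0.6
= 0.4 + 0.3720
= 0.7720

0.7720


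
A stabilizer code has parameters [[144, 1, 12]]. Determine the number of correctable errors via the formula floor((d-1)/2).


Code parameters: [[144, 1, 12]], distance d = 12.
Number of correctable errors = floor((d-1)/2)
= floor((12 - 1)/2)
= floor(11/2)
= 5

5


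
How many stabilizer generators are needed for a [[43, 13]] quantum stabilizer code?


For an [[n,k]] stabilizer code:
Number of stabilizer generators = n - k
= 43 - 13
= 30

30


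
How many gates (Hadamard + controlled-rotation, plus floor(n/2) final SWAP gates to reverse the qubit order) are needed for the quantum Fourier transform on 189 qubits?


Hadamard gates: 189
Controlled rotations: n*(n-1)/2 = 189*188/2 = 17766
SWAP gates: floor(n/2) = floor(189/2) = 94
Total = 189 + 17766 + 94
= 18049

18049


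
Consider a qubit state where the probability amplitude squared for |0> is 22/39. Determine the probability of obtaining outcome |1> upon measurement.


|alpha|^2 = 22/39 = 0.5641
|beta|^2 = 1 - 22/39 = 17/39 = 0.4359
P(|1>) = |beta|^2 = 0.4359

0.4359


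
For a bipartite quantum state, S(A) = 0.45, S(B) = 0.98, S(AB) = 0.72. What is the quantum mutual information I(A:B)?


I(A:B) = S(A) + S(B) - S(AB)
= 0.45 + 0.98 - 0.72
= 0.7100

0.7100


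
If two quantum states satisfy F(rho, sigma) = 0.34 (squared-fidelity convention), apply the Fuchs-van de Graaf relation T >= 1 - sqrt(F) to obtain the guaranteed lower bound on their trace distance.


Fuchs-van de Graaf (squared-fidelity convention): 1 - sqrt(F) <= T <= sqrt(1 - F).
Lower bound: T >= 1 - sqrt(F)
sqrt(F) = sqrt(0.34) = 0.5831
T >= 1 - 0.5831
T >= 0.4169

0.4169


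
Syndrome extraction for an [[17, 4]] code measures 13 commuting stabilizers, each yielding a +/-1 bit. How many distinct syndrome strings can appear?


Each stabilizer generator gives a binary (+1 or -1) measurement outcome.
With 13 independent generators:
Total syndromes = 2^13
= 8192

8192


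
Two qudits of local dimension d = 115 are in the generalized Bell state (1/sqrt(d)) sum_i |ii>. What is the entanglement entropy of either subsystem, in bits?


For a maximally entangled state in d x d:
S = log2(d) = log2(115)
= 6.8455

6.8455


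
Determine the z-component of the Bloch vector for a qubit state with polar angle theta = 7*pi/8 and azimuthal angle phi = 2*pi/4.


theta = 2.7489, phi = 1.5708
r_z = cos(theta) = -0.9239

-0.9239


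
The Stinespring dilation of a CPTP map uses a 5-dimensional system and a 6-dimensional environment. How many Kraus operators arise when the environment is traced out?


Tracing out the environment in an orthonormal basis {|i>_E} gives Kraus operators K_i = <i|_E U |0>_E.
Number of Kraus operators = dim(H_env) = d_env
= 6

6


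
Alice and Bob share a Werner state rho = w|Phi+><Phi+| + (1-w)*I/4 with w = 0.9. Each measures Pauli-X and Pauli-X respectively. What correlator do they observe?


|Phi+> = (|00> + |11>)/sqrt(2)
For the pure Bell state, <X_A X_B> = +1 (Bell-state Pauli correlator).
The maximally-mixed part I/4 has tr(I/4 * P tensor P) = 0 for any traceless Pauli P.
So <X_A X_B>_rho = w * (+1) + (1 - w) * 0
= 0.9 * (+1)
= 0.9000

0.9000


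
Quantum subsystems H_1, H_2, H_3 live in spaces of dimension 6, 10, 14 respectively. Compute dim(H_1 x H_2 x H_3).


dim(H_1 x H_2 x H_3) = 6 * 10 * 14
= 60 * 14
= 840

840


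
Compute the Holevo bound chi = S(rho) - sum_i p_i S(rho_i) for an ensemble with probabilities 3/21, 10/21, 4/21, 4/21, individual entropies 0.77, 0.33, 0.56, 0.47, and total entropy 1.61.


chi = S(rho) - sum_i p_i * S(rho_i)
Weighted entropy = 3/21 * 0.77 + 10/21 * 0.33 + 4/21 * 0.56 + 4/21 * 0.47
= 0.4633
chi = 1.61 - 0.4633
= 1.1467

1.1467


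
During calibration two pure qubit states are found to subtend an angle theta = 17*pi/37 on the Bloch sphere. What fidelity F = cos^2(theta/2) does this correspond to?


For states separated by angle theta on Bloch sphere:
F = cos^2(theta/2)
theta = 17*pi/37 = 1.4434
theta/2 = 0.7217
cos(theta/2) = 0.7507
F = 0.5635

0.5635


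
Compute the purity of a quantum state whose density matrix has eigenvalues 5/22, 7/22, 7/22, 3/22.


tr(rho^2) = sum of eigenvalues squared
= (5/22)^2 + (7/22)^2 + (7/22)^2 + (3/22)^2
= (25 + 49 + 49 + 9) / 484
= 132/484
= 0.2727

0.2727


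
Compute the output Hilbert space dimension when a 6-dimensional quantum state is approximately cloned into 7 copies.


Output space = H^(tensor 7) where dim(H) = 6
dim = 6^7
= 36 (after 2 factors)
= 216 (after 3 factors)
= 1296 (after 4 factors)
= 7776 (after 5 factors)
= 46656 (after 6 factors)
= 279936 (after 7 factors)
= 279936

279936


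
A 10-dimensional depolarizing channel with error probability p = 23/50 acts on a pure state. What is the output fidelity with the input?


F = (1-p) + p/d
= (1 - 0.4600) + 0.4600/10
= 0.5400 + 0.0460
= 0.5860

0.5860


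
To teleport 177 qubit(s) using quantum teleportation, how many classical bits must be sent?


Quantum teleportation requires 2 classical bits per qubit teleported.
177 qubit(s) -> 2 * 177 = 354 classical bits

354


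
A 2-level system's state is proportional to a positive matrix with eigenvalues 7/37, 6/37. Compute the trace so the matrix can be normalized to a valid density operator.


tr(M) = sum of eigenvalues
= 7/37 + 6/37
= 13/37
= 0.3514

0.3514


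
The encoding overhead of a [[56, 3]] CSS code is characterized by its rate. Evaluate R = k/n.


Code rate R = k/n
= 3/56
= 0.0536

0.0536


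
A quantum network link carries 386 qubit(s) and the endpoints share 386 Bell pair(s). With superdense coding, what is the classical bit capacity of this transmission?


Superdense coding allows 2 classical bits per shared entangled pair.
386 pair(s) -> 2 * 386 = 772 classical bits

772


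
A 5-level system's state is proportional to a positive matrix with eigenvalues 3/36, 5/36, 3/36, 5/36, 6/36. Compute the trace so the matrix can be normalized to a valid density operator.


tr(M) = sum of eigenvalues
= 3/36 + 5/36 + 3/36 + 5/36 + 6/36
= 22/36
= 0.6111

0.6111


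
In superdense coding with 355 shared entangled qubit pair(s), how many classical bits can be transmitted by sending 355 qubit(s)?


Superdense coding allows 2 classical bits per shared entangled pair.
355 pair(s) -> 2 * 355 = 710 classical bits

710


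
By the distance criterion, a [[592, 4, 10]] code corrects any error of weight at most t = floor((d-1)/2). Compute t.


Code parameters: [[592, 4, 10]], distance d = 10.
Number of correctable errors = floor((d-1)/2)
= floor((10 - 1)/2)
= floor(9/2)
= 4

4


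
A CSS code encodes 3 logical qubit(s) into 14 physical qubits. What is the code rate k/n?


Code rate R = k/n
= 3/14
= 0.2143

0.2143


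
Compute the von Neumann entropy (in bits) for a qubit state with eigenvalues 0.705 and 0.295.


S = -p*log2(p) - (1-p)*log2(1-p)
p = 0.7050, 1-p = 0.2950
= -0.7050 * log2(0.7050) - 0.2950 * log2(0.2950)
= -(-0.3555) - (-0.5196)
= 0.8751

0.8751


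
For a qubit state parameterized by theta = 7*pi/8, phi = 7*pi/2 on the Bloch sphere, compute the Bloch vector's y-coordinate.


theta = 2.7489, phi = 10.9956
r_y = sin(theta)*sin(phi) = 0.3827 * -1.0000
r_y = -0.3827

-0.3827


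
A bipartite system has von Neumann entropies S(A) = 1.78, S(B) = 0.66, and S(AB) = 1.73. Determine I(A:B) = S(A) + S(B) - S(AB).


I(A:B) = S(A) + S(B) - S(AB)
= 1.78 + 0.66 - 1.73
= 0.7100

0.7100


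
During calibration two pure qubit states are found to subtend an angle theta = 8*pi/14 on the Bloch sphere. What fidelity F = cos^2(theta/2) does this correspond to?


For states separated by angle theta on Bloch sphere:
F = cos^2(theta/2)
theta = 8*pi/14 = 1.7952
theta/2 = 0.8976
cos(theta/2) = 0.6235
F = 0.3887

0.3887


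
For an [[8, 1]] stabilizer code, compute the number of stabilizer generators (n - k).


For an [[n,k]] stabilizer code:
Number of stabilizer generators = n - k
= 8 - 1
= 7

7


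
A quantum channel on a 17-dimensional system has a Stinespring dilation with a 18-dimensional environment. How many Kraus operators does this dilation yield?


Tracing out the environment in an orthonormal basis {|i>_E} gives Kraus operators K_i = <i|_E U |0>_E.
Number of Kraus operators = dim(H_env) = d_env
= 18

18


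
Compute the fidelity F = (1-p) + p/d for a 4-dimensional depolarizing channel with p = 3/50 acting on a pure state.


F = (1-p) + p/d
= (1 - 0.0600) + 0.0600/4
= 0.9400 + 0.0150
= 0.9550

0.9550


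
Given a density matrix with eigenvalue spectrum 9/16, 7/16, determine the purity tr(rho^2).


tr(rho^2) = sum of eigenvalues squared
= (9/16)^2 + (7/16)^2
= (81 + 49) / 256
= 130/256
= 0.5078

0.5078


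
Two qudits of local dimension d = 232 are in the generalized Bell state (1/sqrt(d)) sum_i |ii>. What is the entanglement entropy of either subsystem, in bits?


For a maximally entangled state in d x d:
S = log2(d) = log2(232)
= 7.8580

7.8580


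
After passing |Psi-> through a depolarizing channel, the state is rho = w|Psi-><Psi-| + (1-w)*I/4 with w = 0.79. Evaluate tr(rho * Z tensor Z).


|Psi-> = (|01> - |10>)/sqrt(2)
For the pure Bell state, <Z_A Z_B> = -1 (Bell-state Pauli correlator).
The maximally-mixed part I/4 has tr(I/4 * P tensor P) = 0 for any traceless Pauli P.
So <Z_A Z_B>_rho = w * (-1) + (1 - w) * 0
= 0.79 * (-1)
= -0.7900

-0.7900


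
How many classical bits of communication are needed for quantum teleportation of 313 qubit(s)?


Quantum teleportation requires 2 classical bits per qubit teleported.
313 qubit(s) -> 2 * 313 = 626 classical bits

626


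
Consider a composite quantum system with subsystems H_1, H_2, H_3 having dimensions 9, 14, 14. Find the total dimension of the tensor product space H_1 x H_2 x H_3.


dim(H_1 x H_2 x H_3) = 9 * 14 * 14
= 126 * 14
= 1764

1764


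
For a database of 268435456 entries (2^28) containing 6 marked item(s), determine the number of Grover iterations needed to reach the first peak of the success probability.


After j Grover iterations the success probability is P(j) = sin^2((2j+1)*theta), where sin(theta) = sqrt(k/N).
N = 2^28 = 268435456, k = 6
sin(theta) = sqrt(k/N) = 0.0001495049892
theta = arcsin(sqrt(k/N)) = 0.0001495049897 rad
P(j) reaches its first maximum when (2j+1)*theta is as close as possible to pi/2, i.e. j = round(pi/(4*theta) - 1/2).
pi/(4*theta) - 1/2 = 5252.8241
(For comparison, the common estimate pi/4 * sqrt(N/k) = 5253.3241; the exact maximiser is used here.)
Optimal iterations = 5253

5253


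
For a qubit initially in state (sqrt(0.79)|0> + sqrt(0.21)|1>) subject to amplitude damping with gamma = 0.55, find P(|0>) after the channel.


For amplitude damping with parameter gamma on state sqrt(a)|0> + sqrt(b)|1>:
alpha^2 = 0.79, beta^2 = 0.21
P(|0>) = alpha^2 + gamma * beta^2
= 0.79 + 0.55 * 0.21
= 0.79 + 0.1155
= 0.9055

0.9055


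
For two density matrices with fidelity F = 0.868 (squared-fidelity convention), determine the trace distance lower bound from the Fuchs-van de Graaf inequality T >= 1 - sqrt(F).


Fuchs-van de Graaf (squared-fidelity convention): 1 - sqrt(F) <= T <= sqrt(1 - F).
Lower bound: T >= 1 - sqrt(F)
sqrt(F) = sqrt(0.868) = 0.9317
T >= 1 - 0.9317
T >= 0.0683

0.0683


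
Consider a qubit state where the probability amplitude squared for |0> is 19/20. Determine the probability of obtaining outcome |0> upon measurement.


|alpha|^2 = 19/20 = 0.9500
|beta|^2 = 1 - 19/20 = 1/20 = 0.0500
P(|0>) = |alpha|^2 = 0.9500

0.9500


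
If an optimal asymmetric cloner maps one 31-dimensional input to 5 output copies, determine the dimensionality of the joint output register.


Output space = H^(tensor 5) where dim(H) = 31
dim = 31^5
= 961 (after 2 factors)
= 29791 (after 3 factors)
= 923521 (after 4 factors)
= 28629151 (after 5 factors)
= 28629151

28629151


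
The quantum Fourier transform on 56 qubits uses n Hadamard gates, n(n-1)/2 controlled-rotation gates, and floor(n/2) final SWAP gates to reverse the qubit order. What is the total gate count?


Hadamard gates: 56
Controlled rotations: n*(n-1)/2 = 56*55/2 = 1540
SWAP gates: floor(n/2) = floor(56/2) = 28
Total = 56 + 1540 + 28
= 1624

1624


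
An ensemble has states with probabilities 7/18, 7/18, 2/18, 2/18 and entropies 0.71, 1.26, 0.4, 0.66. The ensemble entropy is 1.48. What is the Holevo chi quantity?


chi = S(rho) - sum_i p_i * S(rho_i)
Weighted entropy = 7/18 * 0.71 + 7/18 * 1.26 + 2/18 * 0.4 + 2/18 * 0.66
= 0.8839
chi = 1.48 - 0.8839
= 0.5961

0.5961


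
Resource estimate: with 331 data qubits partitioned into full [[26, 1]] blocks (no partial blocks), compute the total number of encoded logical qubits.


Each code block uses 26 physical qubits for 1 logical qubit(s).
Number of complete blocks = floor(331 / 26) = 12
Logical qubits = 12 * 1
= 12

12


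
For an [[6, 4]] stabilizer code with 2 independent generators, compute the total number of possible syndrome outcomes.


Each stabilizer generator gives a binary (+1 or -1) measurement outcome.
With 2 independent generators:
Total syndromes = 2^2
= 4

4


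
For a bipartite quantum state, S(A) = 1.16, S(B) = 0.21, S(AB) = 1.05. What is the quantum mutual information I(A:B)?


I(A:B) = S(A) + S(B) - S(AB)
= 1.16 + 0.21 - 1.05
= 0.3200

0.3200


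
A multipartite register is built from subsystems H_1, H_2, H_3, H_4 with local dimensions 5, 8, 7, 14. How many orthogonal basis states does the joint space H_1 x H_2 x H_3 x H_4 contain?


dim(H_1 x H_2 x H_3 x H_4) = 5 * 8 * 7 * 14
= 40 * 7 * 14
= 280 * 14
= 3920

3920


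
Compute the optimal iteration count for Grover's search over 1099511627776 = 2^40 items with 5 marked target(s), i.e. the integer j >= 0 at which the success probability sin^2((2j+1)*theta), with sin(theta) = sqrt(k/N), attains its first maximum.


After j Grover iterations the success probability is P(j) = sin^2((2j+1)*theta), where sin(theta) = sqrt(k/N).
N = 2^40 = 1099511627776, k = 5
sin(theta) = sqrt(k/N) = 2.1324806e-06
theta = arcsin(sqrt(k/N)) = 2.1324806e-06 rad
P(j) reaches its first maximum when (2j+1)*theta is as close as possible to pi/2, i.e. j = round(pi/(4*theta) - 1/2).
pi/(4*theta) - 1/2 = 368302.1066
(For comparison, the common estimate pi/4 * sqrt(N/k) = 368302.6066; the exact maximiser is used here.)
Optimal iterations = 368302

368302


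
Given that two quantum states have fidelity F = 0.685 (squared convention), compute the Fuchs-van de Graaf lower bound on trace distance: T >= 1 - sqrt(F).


Fuchs-van de Graaf (squared-fidelity convention): 1 - sqrt(F) <= T <= sqrt(1 - F).
Lower bound: T >= 1 - sqrt(F)
sqrt(F) = sqrt(0.685) = 0.8276
T >= 1 - 0.8276
T >= 0.1724

0.1724


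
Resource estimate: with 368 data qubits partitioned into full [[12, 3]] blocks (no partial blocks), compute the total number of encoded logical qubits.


Each code block uses 12 physical qubits for 3 logical qubit(s).
Number of complete blocks = floor(368 / 12) = 30
Logical qubits = 30 * 3
= 90

90


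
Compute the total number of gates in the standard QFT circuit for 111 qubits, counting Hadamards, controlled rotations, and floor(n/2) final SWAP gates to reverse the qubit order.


Hadamard gates: 111
Controlled rotations: n*(n-1)/2 = 111*110/2 = 6105
SWAP gates: floor(n/2) = floor(111/2) = 55
Total = 111 + 6105 + 55
= 6271

6271


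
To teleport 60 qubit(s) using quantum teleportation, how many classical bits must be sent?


Quantum teleportation requires 2 classical bits per qubit teleported.
60 qubit(s) -> 2 * 60 = 120 classical bits

120


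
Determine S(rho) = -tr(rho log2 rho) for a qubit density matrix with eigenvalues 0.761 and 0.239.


S = -p*log2(p) - (1-p)*log2(1-p)
p = 0.7610, 1-p = 0.2390
= -0.7610 * log2(0.7610) - 0.2390 * log2(0.2390)
= -(-0.2999) - (-0.4935)
= 0.7934

0.7934


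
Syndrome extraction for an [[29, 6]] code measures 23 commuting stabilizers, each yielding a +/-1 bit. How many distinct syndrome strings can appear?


Each stabilizer generator gives a binary (+1 or -1) measurement outcome.
With 23 independent generators:
Total syndromes = 2^23
= 8388608

8388608


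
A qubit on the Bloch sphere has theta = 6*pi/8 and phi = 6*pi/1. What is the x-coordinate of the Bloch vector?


theta = 2.3562, phi = 18.8496
r_x = sin(theta)*cos(phi) = 0.7071 * 1.0000
r_x = 0.7071

0.7071


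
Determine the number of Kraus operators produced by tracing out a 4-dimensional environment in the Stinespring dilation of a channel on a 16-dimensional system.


Tracing out the environment in an orthonormal basis {|i>_E} gives Kraus operators K_i = <i|_E U |0>_E.
Number of Kraus operators = dim(H_env) = d_env
= 4

4


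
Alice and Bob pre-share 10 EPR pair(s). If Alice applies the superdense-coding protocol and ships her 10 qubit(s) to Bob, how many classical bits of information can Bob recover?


Superdense coding allows 2 classical bits per shared entangled pair.
10 pair(s) -> 2 * 10 = 20 classical bits

20


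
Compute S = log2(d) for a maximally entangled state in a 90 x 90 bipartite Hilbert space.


For a maximally entangled state in d x d:
S = log2(d) = log2(90)
= 6.4919

6.4919


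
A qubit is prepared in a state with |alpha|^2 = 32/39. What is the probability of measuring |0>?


|alpha|^2 = 32/39 = 0.8205
|beta|^2 = 1 - 32/39 = 7/39 = 0.1795
P(|0>) = |alpha|^2 = 0.8205

0.8205


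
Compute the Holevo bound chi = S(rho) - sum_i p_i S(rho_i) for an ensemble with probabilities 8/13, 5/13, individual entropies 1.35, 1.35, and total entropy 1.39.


chi = S(rho) - sum_i p_i * S(rho_i)
Weighted entropy = 8/13 * 1.35 + 5/13 * 1.35
= 1.3500
chi = 1.39 - 1.3500
= 0.0400

0.0400


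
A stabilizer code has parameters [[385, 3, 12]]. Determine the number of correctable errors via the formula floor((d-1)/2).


Code parameters: [[385, 3, 12]], distance d = 12.
Number of correctable errors = floor((d-1)/2)
= floor((12 - 1)/2)
= floor(11/2)
= 5

5


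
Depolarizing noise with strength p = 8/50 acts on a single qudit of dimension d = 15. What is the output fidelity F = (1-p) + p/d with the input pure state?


F = (1-p) + p/d
= (1 - 0.1600) + 0.1600/15
= 0.8400 + 0.0107
= 0.8507

0.8507


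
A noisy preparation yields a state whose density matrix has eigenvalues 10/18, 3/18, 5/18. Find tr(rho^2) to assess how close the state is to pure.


tr(rho^2) = sum of eigenvalues squared
= (10/18)^2 + (3/18)^2 + (5/18)^2
= (100 + 9 + 25) / 324
= 134/324
= 0.4136

0.4136


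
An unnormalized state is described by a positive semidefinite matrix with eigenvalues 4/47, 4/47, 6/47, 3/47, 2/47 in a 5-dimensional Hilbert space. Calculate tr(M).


tr(M) = sum of eigenvalues
= 4/47 + 4/47 + 6/47 + 3/47 + 2/47
= 19/47
= 0.4043

0.4043


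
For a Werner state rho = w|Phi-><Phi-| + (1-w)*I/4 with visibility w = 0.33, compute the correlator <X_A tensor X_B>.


|Phi-> = (|00> - |11>)/sqrt(2)
For the pure Bell state, <X_A X_B> = -1 (Bell-state Pauli correlator).
The maximally-mixed part I/4 has tr(I/4 * P tensor P) = 0 for any traceless Pauli P.
So <X_A X_B>_rho = w * (-1) + (1 - w) * 0
= 0.33 * (-1)
= -0.3300

-0.3300


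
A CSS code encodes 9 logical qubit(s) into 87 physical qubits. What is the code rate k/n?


Code rate R = k/n
= 9/87
= 0.1034

0.1034


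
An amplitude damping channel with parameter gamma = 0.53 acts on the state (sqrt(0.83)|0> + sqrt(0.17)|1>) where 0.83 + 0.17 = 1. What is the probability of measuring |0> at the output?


For amplitude damping with parameter gamma on state sqrt(a)|0> + sqrt(b)|1>:
alpha^2 = 0.83, beta^2 = 0.17
P(|0>) = alpha^2 + gamma * beta^2
= 0.83 + 0.53 * 0.17
= 0.83 + 0.0901
= 0.9201

0.9201


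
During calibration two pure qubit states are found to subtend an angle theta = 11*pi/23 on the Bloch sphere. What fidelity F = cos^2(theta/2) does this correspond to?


For states separated by angle theta on Bloch sphere:
F = cos^2(theta/2)
theta = 11*pi/23 = 1.5025
theta/2 = 0.7513
cos(theta/2) = 0.7308
F = 0.5341

0.5341


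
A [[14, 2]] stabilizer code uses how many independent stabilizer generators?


For an [[n,k]] stabilizer code:
Number of stabilizer generators = n - k
= 14 - 2
= 12

12


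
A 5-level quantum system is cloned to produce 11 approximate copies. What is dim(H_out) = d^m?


Output space = H^(tensor 11) where dim(H) = 5
dim = 5^11
= 25 (after 2 factors)
= 125 (after 3 factors)
= 625 (after 4 factors)
= 3125 (after 5 factors)
= 15625 (after 6 factors)
= 78125 (after 7 factors)
= 390625 (after 8 factors)
= 1953125 (after 9 factors)
= 9765625 (after 10 factors)
= 48828125 (after 11 factors)
= 48828125

48828125


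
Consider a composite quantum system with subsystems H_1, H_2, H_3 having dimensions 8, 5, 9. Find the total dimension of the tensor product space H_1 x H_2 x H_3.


dim(H_1 x H_2 x H_3) = 8 * 5 * 9
= 40 * 9
= 360

360


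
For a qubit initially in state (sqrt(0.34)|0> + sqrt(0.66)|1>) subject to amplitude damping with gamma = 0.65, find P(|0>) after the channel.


For amplitude damping with parameter gamma on state sqrt(a)|0> + sqrt(b)|1>:
alpha^2 = 0.34, beta^2 = 0.66
P(|0>) = alpha^2 + gamma * beta^2
= 0.34 + 0.65 * 0.66
= 0.34 + 0.4290
= 0.7690

0.7690


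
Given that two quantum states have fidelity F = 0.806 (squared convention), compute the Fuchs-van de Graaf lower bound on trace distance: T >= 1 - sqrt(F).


Fuchs-van de Graaf (squared-fidelity convention): 1 - sqrt(F) <= T <= sqrt(1 - F).
Lower bound: T >= 1 - sqrt(F)
sqrt(F) = sqrt(0.806) = 0.8978
T >= 1 - 0.8978
T >= 0.1022

0.1022


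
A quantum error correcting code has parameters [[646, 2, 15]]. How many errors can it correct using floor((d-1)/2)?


Code parameters: [[646, 2, 15]], distance d = 15.
Number of correctable errors = floor((d-1)/2)
= floor((15 - 1)/2)
= floor(14/2)
= 7

7


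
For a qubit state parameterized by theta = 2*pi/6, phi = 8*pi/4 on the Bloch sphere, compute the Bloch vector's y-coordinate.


theta = 1.0472, phi = 6.2832
r_y = sin(theta)*sin(phi) = 0.8660 * 0.0000
r_y = 0.0000

0.0000


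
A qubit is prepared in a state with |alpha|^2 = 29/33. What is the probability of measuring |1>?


|alpha|^2 = 29/33 = 0.8788
|beta|^2 = 1 - 29/33 = 4/33 = 0.1212
P(|1>) = |beta|^2 = 0.1212

0.1212


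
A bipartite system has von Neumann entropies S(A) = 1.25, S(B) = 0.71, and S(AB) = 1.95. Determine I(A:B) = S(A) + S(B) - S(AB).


I(A:B) = S(A) + S(B) - S(AB)
= 1.25 + 0.71 - 1.95
= 0.0100

0.0100


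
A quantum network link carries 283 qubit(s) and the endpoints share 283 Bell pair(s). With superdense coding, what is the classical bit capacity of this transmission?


Superdense coding allows 2 classical bits per shared entangled pair.
283 pair(s) -> 2 * 283 = 566 classical bits

566


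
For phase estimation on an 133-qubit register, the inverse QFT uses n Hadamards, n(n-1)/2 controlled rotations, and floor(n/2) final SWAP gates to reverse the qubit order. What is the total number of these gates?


Hadamard gates: 133
Controlled rotations: n*(n-1)/2 = 133*132/2 = 8778
SWAP gates: floor(n/2) = floor(133/2) = 66
Total = 133 + 8778 + 66
= 8977

8977


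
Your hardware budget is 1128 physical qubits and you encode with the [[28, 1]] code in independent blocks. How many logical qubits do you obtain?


Each code block uses 28 physical qubits for 1 logical qubit(s).
Number of complete blocks = floor(1128 / 28) = 40
Logical qubits = 40 * 1
= 40

40


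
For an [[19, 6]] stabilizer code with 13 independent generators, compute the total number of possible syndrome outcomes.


Each stabilizer generator gives a binary (+1 or -1) measurement outcome.
With 13 independent generators:
Total syndromes = 2^13
= 8192

8192


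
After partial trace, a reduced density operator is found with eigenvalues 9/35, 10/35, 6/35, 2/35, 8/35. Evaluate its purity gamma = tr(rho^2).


tr(rho^2) = sum of eigenvalues squared
= (9/35)^2 + (10/35)^2 + (6/35)^2 + (2/35)^2 + (8/35)^2
= (81 + 100 + 36 + 4 + 64) / 1225
= 285/1225
= 0.2327

0.2327


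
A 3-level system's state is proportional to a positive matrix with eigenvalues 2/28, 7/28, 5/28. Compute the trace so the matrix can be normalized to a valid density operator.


tr(M) = sum of eigenvalues
= 2/28 + 7/28 + 5/28
= 14/28
= 0.5000

0.5000


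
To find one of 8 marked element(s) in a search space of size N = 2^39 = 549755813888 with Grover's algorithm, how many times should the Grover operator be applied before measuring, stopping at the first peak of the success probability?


After j Grover iterations the success probability is P(j) = sin^2((2j+1)*theta), where sin(theta) = sqrt(k/N).
N = 2^39 = 549755813888, k = 8
sin(theta) = sqrt(k/N) = 3.814697266e-06
theta = arcsin(sqrt(k/N)) = 3.814697266e-06 rad
P(j) reaches its first maximum when (2j+1)*theta is as close as possible to pi/2, i.e. j = round(pi/(4*theta) - 1/2).
pi/(4*theta) - 1/2 = 205886.9161
(For comparison, the common estimate pi/4 * sqrt(N/k) = 205887.4161; the exact maximiser is used here.)
Optimal iterations = 205887

205887


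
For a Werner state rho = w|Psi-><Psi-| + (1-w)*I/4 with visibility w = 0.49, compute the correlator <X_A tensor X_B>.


|Psi-> = (|01> - |10>)/sqrt(2)
For the pure Bell state, <X_A X_B> = -1 (Bell-state Pauli correlator).
The maximally-mixed part I/4 has tr(I/4 * P tensor P) = 0 for any traceless Pauli P.
So <X_A X_B>_rho = w * (-1) + (1 - w) * 0
= 0.49 * (-1)
= -0.4900

-0.4900


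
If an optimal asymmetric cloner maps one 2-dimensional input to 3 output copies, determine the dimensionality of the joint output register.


Output space = H^(tensor 3) where dim(H) = 2
dim = 2^3
= 4 (after 2 factors)
= 8 (after 3 factors)
= 8

8


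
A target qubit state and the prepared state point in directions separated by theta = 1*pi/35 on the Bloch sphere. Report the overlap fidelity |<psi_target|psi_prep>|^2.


For states separated by angle theta on Bloch sphere:
F = cos^2(theta/2)
theta = 1*pi/35 = 0.0898
theta/2 = 0.0449
cos(theta/2) = 0.9990
F = 0.9980

0.9980


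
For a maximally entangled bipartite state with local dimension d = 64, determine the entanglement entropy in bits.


For a maximally entangled state in d x d:
S = log2(d) = log2(64)
= 6.0000

6.0000


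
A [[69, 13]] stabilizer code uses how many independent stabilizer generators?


For an [[n,k]] stabilizer code:
Number of stabilizer generators = n - k
= 69 - 13
= 56

56


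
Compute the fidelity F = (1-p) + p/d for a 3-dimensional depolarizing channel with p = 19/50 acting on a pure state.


F = (1-p) + p/d
= (1 - 0.3800) + 0.3800/3
= 0.6200 + 0.1267
= 0.7467

0.7467


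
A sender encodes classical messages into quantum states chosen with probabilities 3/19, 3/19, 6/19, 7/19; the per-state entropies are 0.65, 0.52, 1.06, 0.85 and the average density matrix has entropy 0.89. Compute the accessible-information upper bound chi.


chi = S(rho) - sum_i p_i * S(rho_i)
Weighted entropy = 3/19 * 0.65 + 3/19 * 0.52 + 6/19 * 1.06 + 7/19 * 0.85
= 0.8326
chi = 0.89 - 0.8326
= 0.0574

0.0574


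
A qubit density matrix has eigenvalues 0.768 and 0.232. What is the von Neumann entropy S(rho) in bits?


S = -p*log2(p) - (1-p)*log2(1-p)
p = 0.7680, 1-p = 0.2320
= -0.7680 * log2(0.7680) - 0.2320 * log2(0.2320)
= -(-0.2925) - (-0.4890)
= 0.7815

0.7815


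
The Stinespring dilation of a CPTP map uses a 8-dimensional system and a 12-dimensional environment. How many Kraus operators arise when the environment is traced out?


Tracing out the environment in an orthonormal basis {|i>_E} gives Kraus operators K_i = <i|_E U |0>_E.
Number of Kraus operators = dim(H_env) = d_env
= 12

12


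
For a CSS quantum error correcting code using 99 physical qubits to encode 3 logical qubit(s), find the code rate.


Code rate R = k/n
= 3/99
= 0.0303

0.0303


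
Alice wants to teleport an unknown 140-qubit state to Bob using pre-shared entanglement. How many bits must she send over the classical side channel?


Quantum teleportation requires 2 classical bits per qubit teleported.
140 qubit(s) -> 2 * 140 = 280 classical bits

280


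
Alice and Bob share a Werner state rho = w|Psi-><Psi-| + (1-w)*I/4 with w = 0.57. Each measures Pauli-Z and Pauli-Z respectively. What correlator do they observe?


|Psi-> = (|01> - |10>)/sqrt(2)
For the pure Bell state, <Z_A Z_B> = -1 (Bell-state Pauli correlator).
The maximally-mixed part I/4 has tr(I/4 * P tensor P) = 0 for any traceless Pauli P.
So <Z_A Z_B>_rho = w * (-1) + (1 - w) * 0
= 0.57 * (-1)
= -0.5700

-0.5700


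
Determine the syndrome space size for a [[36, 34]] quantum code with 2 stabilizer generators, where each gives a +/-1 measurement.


Each stabilizer generator gives a binary (+1 or -1) measurement outcome.
With 2 independent generators:
Total syndromes = 2^2
= 4

4


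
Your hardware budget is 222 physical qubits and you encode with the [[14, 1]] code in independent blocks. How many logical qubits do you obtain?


Each code block uses 14 physical qubits for 1 logical qubit(s).
Number of complete blocks = floor(222 / 14) = 15
Logical qubits = 15 * 1
= 15

15


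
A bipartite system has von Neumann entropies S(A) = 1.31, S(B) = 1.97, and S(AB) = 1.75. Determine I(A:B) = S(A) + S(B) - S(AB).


I(A:B) = S(A) + S(B) - S(AB)
= 1.31 + 1.97 - 1.75
= 1.5300

1.5300


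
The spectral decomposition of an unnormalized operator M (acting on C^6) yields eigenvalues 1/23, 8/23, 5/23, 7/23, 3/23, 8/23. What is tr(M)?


tr(M) = sum of eigenvalues
= 1/23 + 8/23 + 5/23 + 7/23 + 3/23 + 8/23
= 32/23
= 1.3913

1.3913


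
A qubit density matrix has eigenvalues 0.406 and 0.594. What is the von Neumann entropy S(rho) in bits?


S = -p*log2(p) - (1-p)*log2(1-p)
p = 0.4060, 1-p = 0.5940
= -0.4060 * log2(0.4060) - 0.5940 * log2(0.5940)
= -(-0.5280) - (-0.4464)
= 0.9744

0.9744


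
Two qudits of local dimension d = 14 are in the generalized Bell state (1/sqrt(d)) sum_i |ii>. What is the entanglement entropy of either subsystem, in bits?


For a maximally entangled state in d x d:
S = log2(d) = log2(14)
= 3.8074

3.8074


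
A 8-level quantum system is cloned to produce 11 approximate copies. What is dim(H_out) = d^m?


Output space = H^(tensor 11) where dim(H) = 8
dim = 8^11
= 64 (after 2 factors)
= 512 (after 3 factors)
= 4096 (after 4 factors)
= 32768 (after 5 factors)
= 262144 (after 6 factors)
= 2097152 (after 7 factors)
= 16777216 (after 8 factors)
= 134217728 (after 9 factors)
= 1073741824 (after 10 factors)
= 8589934592 (after 11 factors)
= 8589934592

8589934592


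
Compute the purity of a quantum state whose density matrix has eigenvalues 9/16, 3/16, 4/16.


tr(rho^2) = sum of eigenvalues squared
= (9/16)^2 + (3/16)^2 + (4/16)^2
= (81 + 9 + 16) / 256
= 106/256
= 0.4141

0.4141


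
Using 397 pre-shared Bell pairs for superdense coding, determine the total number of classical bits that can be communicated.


Superdense coding allows 2 classical bits per shared entangled pair.
397 pair(s) -> 2 * 397 = 794 classical bits

794


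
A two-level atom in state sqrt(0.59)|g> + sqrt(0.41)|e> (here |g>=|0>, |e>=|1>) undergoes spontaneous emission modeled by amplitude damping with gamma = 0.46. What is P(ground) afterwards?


For amplitude damping with parameter gamma on state sqrt(a)|0> + sqrt(b)|1>:
alpha^2 = 0.59, beta^2 = 0.41
P(|0>) = alpha^2 + gamma * beta^2
= 0.59 + 0.46 * 0.41
= 0.59 + 0.1886
= 0.7786

0.7786


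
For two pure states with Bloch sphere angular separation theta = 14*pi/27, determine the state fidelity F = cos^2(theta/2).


For states separated by angle theta on Bloch sphere:
F = cos^2(theta/2)
theta = 14*pi/27 = 1.6290
theta/2 = 0.8145
cos(theta/2) = 0.6862
F = 0.4709

0.4709


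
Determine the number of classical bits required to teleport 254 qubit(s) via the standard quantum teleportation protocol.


Quantum teleportation requires 2 classical bits per qubit teleported.
254 qubit(s) -> 2 * 254 = 508 classical bits

508


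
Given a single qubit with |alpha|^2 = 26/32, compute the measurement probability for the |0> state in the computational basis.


|alpha|^2 = 26/32 = 0.8125
|beta|^2 = 1 - 26/32 = 6/32 = 0.1875
P(|0>) = |alpha|^2 = 0.8125

0.8125


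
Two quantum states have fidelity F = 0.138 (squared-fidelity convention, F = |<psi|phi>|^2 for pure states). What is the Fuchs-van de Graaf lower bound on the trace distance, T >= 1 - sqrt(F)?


Fuchs-van de Graaf (squared-fidelity convention): 1 - sqrt(F) <= T <= sqrt(1 - F).
Lower bound: T >= 1 - sqrt(F)
sqrt(F) = sqrt(0.138) = 0.3715
T >= 1 - 0.3715
T >= 0.6285

0.6285


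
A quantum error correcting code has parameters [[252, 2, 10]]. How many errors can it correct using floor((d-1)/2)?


Code parameters: [[252, 2, 10]], distance d = 10.
Number of correctable errors = floor((d-1)/2)
= floor((10 - 1)/2)
= floor(9/2)
= 4

4


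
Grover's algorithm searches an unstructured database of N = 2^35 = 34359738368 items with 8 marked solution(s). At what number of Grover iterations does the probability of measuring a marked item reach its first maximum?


After j Grover iterations the success probability is P(j) = sin^2((2j+1)*theta), where sin(theta) = sqrt(k/N).
N = 2^35 = 34359738368, k = 8
sin(theta) = sqrt(k/N) = 1.525878906e-05
theta = arcsin(sqrt(k/N)) = 1.525878906e-05 rad
P(j) reaches its first maximum when (2j+1)*theta is as close as possible to pi/2, i.e. j = round(pi/(4*theta) - 1/2).
pi/(4*theta) - 1/2 = 51471.3540
(For comparison, the common estimate pi/4 * sqrt(N/k) = 51471.8540; the exact maximiser is used here.)
Optimal iterations = 51471

51471


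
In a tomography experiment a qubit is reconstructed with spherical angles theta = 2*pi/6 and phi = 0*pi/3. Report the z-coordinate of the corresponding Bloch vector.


theta = 1.0472, phi = 0.0000
r_z = cos(theta) = 0.5000

0.5000


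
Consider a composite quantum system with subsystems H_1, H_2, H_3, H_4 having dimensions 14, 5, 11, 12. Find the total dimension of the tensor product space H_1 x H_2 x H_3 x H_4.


dim(H_1 x H_2 x H_3 x H_4) = 14 * 5 * 11 * 12
= 70 * 11 * 12
= 770 * 12
= 9240

9240


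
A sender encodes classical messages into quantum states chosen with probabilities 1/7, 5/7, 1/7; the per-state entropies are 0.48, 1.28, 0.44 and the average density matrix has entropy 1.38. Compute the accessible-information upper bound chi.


chi = S(rho) - sum_i p_i * S(rho_i)
Weighted entropy = 1/7 * 0.48 + 5/7 * 1.28 + 1/7 * 0.44
= 1.0457
chi = 1.38 - 1.0457
= 0.3343

0.3343


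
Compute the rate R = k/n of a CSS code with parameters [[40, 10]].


Code rate R = k/n
= 10/40
= 0.2500

0.2500


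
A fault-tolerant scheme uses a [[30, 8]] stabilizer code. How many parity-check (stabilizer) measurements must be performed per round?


For an [[n,k]] stabilizer code:
Number of stabilizer generators = n - k
= 30 - 8
= 22

22


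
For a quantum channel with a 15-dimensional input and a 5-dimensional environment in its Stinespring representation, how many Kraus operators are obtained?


Tracing out the environment in an orthonormal basis {|i>_E} gives Kraus operators K_i = <i|_E U |0>_E.
Number of Kraus operators = dim(H_env) = d_env
= 5

5


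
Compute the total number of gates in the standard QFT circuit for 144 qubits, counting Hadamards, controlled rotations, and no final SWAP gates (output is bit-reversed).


Hadamard gates: 144
Controlled rotations: n*(n-1)/2 = 144*143/2 = 10296
SWAP gates: 0 (omitted)
Total = 144 + 10296
= 10440

10440


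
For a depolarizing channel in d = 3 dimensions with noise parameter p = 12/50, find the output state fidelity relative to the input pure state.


F = (1-p) + p/d
= (1 - 0.2400) + 0.2400/3
= 0.7600 + 0.0800
= 0.8400

0.8400


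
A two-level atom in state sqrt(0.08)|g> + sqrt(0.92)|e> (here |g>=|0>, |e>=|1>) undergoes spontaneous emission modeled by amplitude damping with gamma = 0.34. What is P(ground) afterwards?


For amplitude damping with parameter gamma on state sqrt(a)|0> + sqrt(b)|1>:
alpha^2 = 0.08, beta^2 = 0.92
P(|0>) = alpha^2 + gamma * beta^2
= 0.08 + 0.34 * 0.92
= 0.08 + 0.3128
= 0.3928

0.3928


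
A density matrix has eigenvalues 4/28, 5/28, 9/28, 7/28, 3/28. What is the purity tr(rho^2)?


tr(rho^2) = sum of eigenvalues squared
= (4/28)^2 + (5/28)^2 + (9/28)^2 + (7/28)^2 + (3/28)^2
= (16 + 25 + 81 + 49 + 9) / 784
= 180/784
= 0.2296

0.2296


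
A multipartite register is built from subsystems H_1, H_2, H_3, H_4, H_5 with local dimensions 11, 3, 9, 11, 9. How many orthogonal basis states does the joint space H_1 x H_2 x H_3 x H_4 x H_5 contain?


dim(H_1 x H_2 x H_3 x H_4 x H_5) = 11 * 3 * 9 * 11 * 9
= 33 * 9 * 11 * 9
= 297 * 11 * 9
= 3267 * 9
= 29403

29403
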